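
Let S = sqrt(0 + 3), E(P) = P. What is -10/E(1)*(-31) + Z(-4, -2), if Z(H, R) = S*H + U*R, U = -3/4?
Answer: 623/2 - 4*sqrt(3) ≈ 304.57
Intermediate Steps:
U = -3/4 (U = -3*1/4 = -3/4 ≈ -0.75000)
S = sqrt(3) ≈ 1.7320
Z(H, R) = -3*R/4 + H*sqrt(3) (Z(H, R) = sqrt(3)*H - 3*R/4 = H*sqrt(3) - 3*R/4 = -3*R/4 + H*sqrt(3))
-10/E(1)*(-31) + Z(-4, -2) = -10/1*(-31) + (-3/4*(-2) - 4*sqrt(3)) = -10*1*(-31) + (3/2 - 4*sqrt(3)) = -10*(-31) + (3/2 - 4*sqrt(3)) = 310 + (3/2 - 4*sqrt(3)) = 623/2 - 4*sqrt(3)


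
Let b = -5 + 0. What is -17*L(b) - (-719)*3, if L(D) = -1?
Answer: 2174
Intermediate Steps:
b = -5
-17*L(b) - (-719)*3 = -17*(-1) - (-719)*3 = 17 - 1*(-2157) = 17 + 2157 = 2174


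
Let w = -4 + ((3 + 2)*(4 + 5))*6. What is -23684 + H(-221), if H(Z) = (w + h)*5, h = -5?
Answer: -22379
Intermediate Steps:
w = 266 (w = -4 + (5*9)*6 = -4 + 45*6 = -4 + 270 = 266)
H(Z) = 1305 (H(Z) = (266 - 5)*5 = 261*5 = 1305)
-23684 + H(-221) = -23684 + 1305 = -22379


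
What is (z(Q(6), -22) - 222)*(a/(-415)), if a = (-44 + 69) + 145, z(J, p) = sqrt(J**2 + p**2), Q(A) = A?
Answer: 7548/83 - 68*sqrt(130)/83 ≈ 81.599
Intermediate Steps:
a = 170 (a = 25 + 145 = 170)
(z(Q(6), -22) - 222)*(a/(-415)) = (sqrt(6**2 + (-22)**2) - 222)*(170/(-415)) = (sqrt(36 + 484) - 222)*(170*(-1/415)) = (sqrt(520) - 222)*(-34/83) = (2*sqrt(130) - 222)*(-34/83) = (-222 + 2*sqrt(130))*(-34/83) = 7548/83 - 68*sqrt(130)/83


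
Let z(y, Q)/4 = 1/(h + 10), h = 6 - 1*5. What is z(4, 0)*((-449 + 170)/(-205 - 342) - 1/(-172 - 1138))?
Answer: 732074/3941135 ≈ 0.18575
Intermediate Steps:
h = 1 (h = 6 - 5 = 1)
z(y, Q) = 4/11 (z(y, Q) = 4/(1 + 10) = 4/11)
z(4, 0)*((-449 + 170)/(-205 - 342) - 1/(-172 - 1138)) = 4*((-449 + 170)/(-205 - 342) - 1/(-172 - 1138))/11 = 4*(-279/(-547) - 1/(-1310))/11 = 4*(-279*(-1/547) - 1*(-1/1310))/11 = 4*(279/547 + 1/1310)/11 = (4/11)*(366037/716570) = 732074/3941135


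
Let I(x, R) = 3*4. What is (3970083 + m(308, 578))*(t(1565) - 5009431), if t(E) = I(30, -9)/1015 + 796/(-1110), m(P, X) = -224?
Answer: -2240539284960836143/112665 ≈ -1.9887e+13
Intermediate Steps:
I(x, R) = 12
t(E) = -79462/112665 (t(E) = 12/1015 + 796/(-1110) = 12*(1/1015) + 796*(-1/1110) = 12/1015 - 398/555 = -79462/112665)
(3970083 + m(308, 578))*(t(1565) - 5009431) = (3970083 - 224)*(-79462/112665 - 5009431) = 3969859*(-564387623077/112665) = -2240539284960836143/112665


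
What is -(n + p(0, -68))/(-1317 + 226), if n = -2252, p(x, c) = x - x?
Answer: -2252/1091 ≈ -2.0642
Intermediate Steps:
p(x, c) = 0
-(n + p(0, -68))/(-1317 + 226) = -(-2252 + 0)/(-1317 + 226) = -(-2252)/(-1091) = -(-2252)*(-1)/1091 = -1*2252/1091 = -2252/1091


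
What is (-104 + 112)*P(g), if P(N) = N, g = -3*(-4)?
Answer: 96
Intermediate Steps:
g = 12
(-104 + 112)*P(g) = (-104 + 112)*12 = 8*12 = 96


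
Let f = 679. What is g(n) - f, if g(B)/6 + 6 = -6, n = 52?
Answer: -751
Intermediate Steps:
g(B) = -72 (g(B) = -36 + 6*(-6) = -36 - 36 = -72)
g(n) - f = -72 - 1*679 = -72 - 679 = -751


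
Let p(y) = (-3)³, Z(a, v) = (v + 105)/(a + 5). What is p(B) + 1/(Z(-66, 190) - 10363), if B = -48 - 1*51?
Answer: -17075887/632438 ≈ -27.000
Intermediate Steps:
Z(a, v) = (105 + v)/(5 + a)
B = -99 (B = -48 - 51 = -99)
p(y) = -27
p(B) + 1/(Z(-66, 190) - 10363) = -27 + 1/((105 + 190)/(5 - 66) - 10363) = -27 + 1/(295/(-61) - 10363) = -27 + 1/(-1/61*295 - 10363) = -27 + 1/(-295/61 - 10363) = -27 + 1/(-632438/61) = -27 - 61/632438 = -17075887/632438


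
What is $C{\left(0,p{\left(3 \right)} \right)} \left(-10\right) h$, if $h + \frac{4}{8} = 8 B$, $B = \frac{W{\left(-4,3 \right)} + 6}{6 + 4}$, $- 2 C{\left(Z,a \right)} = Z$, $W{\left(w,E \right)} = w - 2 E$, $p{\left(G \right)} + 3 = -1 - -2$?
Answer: $0$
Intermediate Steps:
$p{\left(G \right)} = -2$ ($p{\left(G \right)} = -3 - -1 = -3 + \left(-1 + 2\right) = -3 + 1 = -2$)
$C{\left(Z,a \right)} = - \frac{Z}{2}$
$B = - \frac{2}{5}$ ($B = \frac{\left(-4 - 6\right) + 6}{6 + 4} = \frac{\left(-4 - 6\right) + 6}{10} = \left(-10 + 6\right) \frac{1}{10} = \left(-4\right) \frac{1}{10} = - \frac{2}{5} \approx -0.4$)
$h = - \frac{37}{10}$ ($h = - \frac{1}{2} + 8 \left(- \frac{2}{5}\right) = - \frac{1}{2} - \frac{16}{5} = - \frac{37}{10} \approx -3.7$)
$C{\left(0,p{\left(3 \right)} \right)} \left(-10\right) h = \left(- \frac{1}{2}\right) 0 \left(-10\right) \left(- \frac{37}{10}\right) = 0 \left(-10\right) \left(- \frac{37}{10}\right) = 0 \left(- \frac{37}{10}\right) = 0$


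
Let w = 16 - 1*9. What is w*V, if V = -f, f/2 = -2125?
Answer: 29750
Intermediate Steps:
f = -4250 (f = 2*(-2125) = -4250)
V = 4250 (V = -1*(-4250) = 4250)
w = 7 (w = 16 - 9 = 7)
w*V = 7*4250 = 29750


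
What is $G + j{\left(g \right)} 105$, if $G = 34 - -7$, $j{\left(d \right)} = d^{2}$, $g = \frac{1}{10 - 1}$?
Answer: $\frac{1142}{27} \approx 42.296$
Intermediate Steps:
$g = \frac{1}{9} \approx 0.11111$
$G = 41$ ($G = 34 + 7 = 41$)
$G + j{\left(g \right)} 105 = 41 + \left(\frac{1}{9}\right)^{2} \cdot 105 = 41 + \frac{1}{81} \cdot 105 = 41 + \frac{35}{27} = \frac{1142}{27}$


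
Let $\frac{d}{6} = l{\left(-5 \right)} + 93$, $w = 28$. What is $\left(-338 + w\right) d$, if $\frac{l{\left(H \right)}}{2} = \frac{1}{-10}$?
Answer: $-172608$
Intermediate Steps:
$l{\left(H \right)} = - \frac{1}{5}$ ($l{\left(H \right)} = \frac{2}{-10} = 2 \left(- \frac{1}{10}\right) = - \frac{1}{5}$)
$d = \frac{2784}{5}$ ($d = 6 \left(- \frac{1}{5} + 93\right) = 6 \cdot \frac{464}{5} = \frac{2784}{5} \approx 556.8$)
$\left(-338 + w\right) d = \left(-338 + 28\right) \frac{2784}{5} = \left(-310\right) \frac{2784}{5} = -172608$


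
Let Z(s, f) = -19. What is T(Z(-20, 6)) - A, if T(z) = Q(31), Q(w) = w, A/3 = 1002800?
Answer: -3008369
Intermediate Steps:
A = 3008400 (A = 3*1002800 = 3008400)
T(z) = 31
T(Z(-20, 6)) - A = 31 - 1*3008400 = 31 - 3008400 = -3008369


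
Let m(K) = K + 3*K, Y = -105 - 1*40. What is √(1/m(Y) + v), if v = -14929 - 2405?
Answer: I*√1457789545/290 ≈ 131.66*I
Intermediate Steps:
Y = -145 (Y = -105 - 40 = -145)
m(K) = 4*K
v = -17334
√(1/m(Y) + v) = √(1/(4*(-145)) - 17334) = √(1/(-580) - 17334) = √(-1/580 - 17334) = √(-10053721/580) = I*√1457789545/290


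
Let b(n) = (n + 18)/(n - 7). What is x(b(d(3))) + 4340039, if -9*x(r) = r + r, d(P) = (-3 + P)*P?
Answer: 30380277/7 ≈ 4.3400e+6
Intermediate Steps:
d(P) = P*(-3 + P)
b(n) = (18 + n)/(-7 + n)
x(r) = -2*r/9 (x(r) = -(r + r)/9 = -2*r/9)
x(b(d(3))) + 4340039 = -2*(18 + 3*(-3 + 3))/(9*(-7 + 3*(-3 + 3))) + 4340039 = -2*(18 + 3*0)/(9*(-7 + 3*0)) + 4340039 = -2*(18 + 0)/(9*(-7 + 0)) + 4340039 = -2*18/(9*(-7)) + 4340039 = -(-2)*18/63 + 4340039 = -2/9*(-18/7) + 4340039 = 4/7 + 4340039 = 30380277/7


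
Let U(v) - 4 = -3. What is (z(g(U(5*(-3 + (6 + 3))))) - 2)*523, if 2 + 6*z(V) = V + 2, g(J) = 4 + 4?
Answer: -1046/3 ≈ -348.67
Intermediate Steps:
U(v) = 1 (U(v) = 4 - 3 = 1)
g(J) = 8
z(V) = V/6 (z(V) = -1/3 + (V + 2)/6 = -1/3 + (2 + V)/6 = -1/3 + (1/3 + V/6) = V/6)
(z(g(U(5*(-3 + (6 + 3))))) - 2)*523 = ((1/6)*8 - 2)*523 = (4/3 - 2)*523 = -2/3*523 = -1046/3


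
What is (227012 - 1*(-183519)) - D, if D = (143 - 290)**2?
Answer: 388922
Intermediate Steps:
D = 21609 (D = (-147)**2 = 21609)
(227012 - 1*(-183519)) - D = (227012 - 1*(-183519)) - 1*21609 = (227012 + 183519) - 21609 = 410531 - 21609 = 388922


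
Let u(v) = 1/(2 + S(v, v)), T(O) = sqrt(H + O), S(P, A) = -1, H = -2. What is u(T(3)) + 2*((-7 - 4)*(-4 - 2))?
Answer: 133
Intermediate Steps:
T(O) = sqrt(-2 + O)
u(v) = 1 (u(v) = 1/(2 - 1) = 1/1 = 1)
u(T(3)) + 2*((-7 - 4)*(-4 - 2)) = 1 + 2*((-7 - 4)*(-4 - 2)) = 1 + 2*(-11*(-6)) = 1 + 2*66 = 1 + 132 = 133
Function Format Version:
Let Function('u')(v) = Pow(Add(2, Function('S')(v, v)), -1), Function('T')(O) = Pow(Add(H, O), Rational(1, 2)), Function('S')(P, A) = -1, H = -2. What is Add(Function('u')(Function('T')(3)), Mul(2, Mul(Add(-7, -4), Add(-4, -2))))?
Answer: 133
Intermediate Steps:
Function('T')(O) = Pow(Add(-2, O), Rational(1, 2))
Function('u')(v) = 1 (Function('u')(v) = Pow(Add(2, -1), -1) = Pow(1, -1) = 1)
Add(Function('u')(Function('T')(3)), Mul(2, Mul(Add(-7, -4), Add(-4, -2)))) = Add(1, Mul(2, Mul(Add(-7, -4), Add(-4, -2)))) = Add(1, Mul(2, Mul(-11, -6))) = Add(1, Mul(2, 66)) = Add(1, 132) = 133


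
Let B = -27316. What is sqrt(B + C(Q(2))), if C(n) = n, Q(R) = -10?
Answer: I*sqrt(27326) ≈ 165.31*I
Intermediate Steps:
sqrt(B + C(Q(2))) = sqrt(-27316 - 10) = sqrt(-27326) = I*sqrt(27326)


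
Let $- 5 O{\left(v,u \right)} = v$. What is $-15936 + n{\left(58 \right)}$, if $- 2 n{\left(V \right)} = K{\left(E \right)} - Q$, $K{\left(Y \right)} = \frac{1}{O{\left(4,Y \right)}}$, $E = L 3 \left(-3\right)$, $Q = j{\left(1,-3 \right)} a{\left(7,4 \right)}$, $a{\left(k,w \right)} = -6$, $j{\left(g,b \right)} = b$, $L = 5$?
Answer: $- \frac{127411}{8} \approx -15926.0$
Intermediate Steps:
$O{\left(v,u \right)} = - \frac{v}{5}$
$Q = 18$ ($Q = \left(-3\right) \left(-6\right) = 18$)
$E = -45$ ($E = 5 \cdot 3 \left(-3\right) = 15 \left(-3\right) = -45$)
$K{\left(Y \right)} = - \frac{5}{4}$ ($K{\left(Y \right)} = \frac{1}{\left(- \frac{1}{5}\right) 4} = \frac{1}{- \frac{4}{5}} = - \frac{5}{4}$)
$n{\left(V \right)} = \frac{77}{8}$ ($n{\left(V \right)} = - \frac{- \frac{5}{4} - 18}{2} = \left(- \frac{1}{2}\right) \left(- \frac{77}{4}\right) = \frac{77}{8}$)
$-15936 + n{\left(58 \right)} = -15936 + \frac{77}{8} = - \frac{127411}{8}$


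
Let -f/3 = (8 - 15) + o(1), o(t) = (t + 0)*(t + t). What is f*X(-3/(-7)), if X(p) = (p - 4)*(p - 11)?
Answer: 27750/49 ≈ 566.33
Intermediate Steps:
o(t) = 2*t² (o(t) = t*(2*t) = 2*t²)
f = 15 (f = -3*((8 - 15) + 2*1²) = -3*(-7 + 2*1) = -3*(-7 + 2) = -3*(-5) = 15)
X(p) = (-11 + p)*(-4 + p) (X(p) = (-4 + p)*(-11 + p) = (-11 + p)*(-4 + p))
f*X(-3/(-7)) = 15*(44 + (-3/(-7))² - (-45)/(-7)) = 15*(44 + (-3*(-⅐))² - (-45)*(-1)/7) = 15*(44 + (3/7)² - 15*3/7) = 15*(44 + 9/49 - 45/7) = 15*(1850/49) = 27750/49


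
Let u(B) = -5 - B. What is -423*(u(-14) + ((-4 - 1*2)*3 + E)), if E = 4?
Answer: 2115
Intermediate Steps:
-423*(u(-14) + ((-4 - 1*2)*3 + E)) = -423*((-5 - 1*(-14)) + ((-4 - 1*2)*3 + 4)) = -423*((-5 + 14) + ((-4 - 2)*3 + 4)) = -423*(9 + (-6*3 + 4)) = -423*(9 + (-18 + 4)) = -423*(9 - 14) = -423*(-5) = 2115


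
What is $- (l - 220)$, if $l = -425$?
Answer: $645$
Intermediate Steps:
$- (l - 220) = - (-425 - 220) = \left(-1\right) \left(-645\right) = 645$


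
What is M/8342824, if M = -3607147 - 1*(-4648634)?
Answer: 1041487/8342824 ≈ 0.12484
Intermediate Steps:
M = 1041487 (M = -3607147 + 4648634 = 1041487)
M/8342824 = 1041487/8342824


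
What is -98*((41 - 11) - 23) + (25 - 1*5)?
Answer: -666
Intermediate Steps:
-98*((41 - 11) - 23) + (25 - 1*5) = -98*(30 - 23) + (25 - 5) = -98*7 + 20 = -686 + 20 = -666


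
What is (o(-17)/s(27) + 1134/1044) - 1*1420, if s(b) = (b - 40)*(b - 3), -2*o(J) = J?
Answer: -25677157/18096 ≈ -1418.9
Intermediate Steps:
o(J) = -J/2
s(b) = (-40 + b)*(-3 + b)
(o(-17)/s(27) + 1134/1044) - 1*1420 = ((-1/2*(-17))/(120 + 27**2 - 43*27) + 1134/1044) - 1*1420 = (17/(2*(120 + 729 - 1161)) + 1134*(1/1044)) - 1420 = ((17/2)/(-312) + 63/58) - 1420 = ((17/2)*(-1/312) + 63/58) - 1420 = (-17/624 + 63/58) - 1420 = 19163/18096 - 1420 = -25677157/18096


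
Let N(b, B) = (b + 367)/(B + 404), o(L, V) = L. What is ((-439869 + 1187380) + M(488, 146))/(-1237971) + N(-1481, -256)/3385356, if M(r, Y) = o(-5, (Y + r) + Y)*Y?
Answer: -8908644544691/14768188995144 ≈ -0.60323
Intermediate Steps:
M(r, Y) = -5*Y
N(b, B) = (367 + b)/(404 + B)
((-439869 + 1187380) + M(488, 146))/(-1237971) + N(-1481, -256)/3385356 = ((-439869 + 1187380) - 5*146)/(-1237971) + ((367 - 1481)/(404 - 256))/3385356 = (747511 - 730)*(-1/1237971) + (-1114/148)*(1/3385356) = 746781*(-1/1237971) + ((1/148)*(-1114))*(1/3385356) = -35561/58951 - 557/74*1/3385356 = -35561/58951 - 557/250516344 = -8908644544691/14768188995144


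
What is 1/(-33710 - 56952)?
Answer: -1/90662 ≈ -1.1030e-5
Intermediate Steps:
1/(-33710 - 56952) = 1/(-90662) = -1/90662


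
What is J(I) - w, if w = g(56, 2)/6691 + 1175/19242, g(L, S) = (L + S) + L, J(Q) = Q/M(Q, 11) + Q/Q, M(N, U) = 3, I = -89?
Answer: -3700837877/128748222 ≈ -28.745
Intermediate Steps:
J(Q) = 1 + Q/3 (J(Q) = Q/3 + Q/Q = Q*(⅓) + 1 = Q/3 + 1 = 1 + Q/3)
g(L, S) = S + 2*L
w = 10055513/128748222 (w = (2 + 2*56)/6691 + 1175/19242 = (2 + 112)*(1/6691) + 1175*(1/19242) = 114*(1/6691) + 1175/19242 = 114/6691 + 1175/19242 = 10055513/128748222 ≈ 0.078102)
J(I) - w = (1 + (⅓)*(-89)) - 1*10055513/128748222 = (1 - 89/3) - 10055513/128748222 = -86/3 - 10055513/128748222 = -3700837877/128748222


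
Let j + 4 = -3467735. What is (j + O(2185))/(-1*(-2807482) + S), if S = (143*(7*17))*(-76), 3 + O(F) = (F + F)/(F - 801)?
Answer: -2399675279/1047819480 ≈ -2.2902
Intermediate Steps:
j = -3467739 (j = -4 - 3467735 = -3467739)
O(F) = -3 + 2*F/(-801 + F) (O(F) = -3 + (F + F)/(F - 801) = -3 + (2*F)/(-801 + F) = -3 + 2*F/(-801 + F))
S = -1293292 (S = (143*119)*(-76) = 17017*(-76) = -1293292)
(j + O(2185))/(-1*(-2807482) + S) = (-3467739 + (2403 - 1*2185)/(-801 + 2185))/(-1*(-2807482) - 1293292) = (-3467739 + (2403 - 2185)/1384)/(2807482 - 1293292) = (-3467739 + (1/1384)*218)/1514190 = (-3467739 + 109/692)*(1/1514190) = -2399675279/692*1/1514190 = -2399675279/1047819480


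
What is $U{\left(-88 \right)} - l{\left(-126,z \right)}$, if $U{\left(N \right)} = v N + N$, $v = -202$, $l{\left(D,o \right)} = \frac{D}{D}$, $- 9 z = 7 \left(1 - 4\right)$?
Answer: $17687$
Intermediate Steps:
$z = \frac{7}{3}$ ($z = - \frac{7 \left(1 - 4\right)}{9} = - \frac{7 \left(-3\right)}{9} = \left(- \frac{1}{9}\right) \left(-21\right) = \frac{7}{3} \approx 2.3333$)
$l{\left(D,o \right)} = 1$
$U{\left(N \right)} = - 201 N$ ($U{\left(N \right)} = - 202 N + N = - 201 N$)
$U{\left(-88 \right)} - l{\left(-126,z \right)} = \left(-201\right) \left(-88\right) - 1 = 17688 - 1 = 17687$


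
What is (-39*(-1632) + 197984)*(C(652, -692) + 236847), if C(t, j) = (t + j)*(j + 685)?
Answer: 62040011264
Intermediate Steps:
C(t, j) = (685 + j)*(j + t) (C(t, j) = (j + t)*(685 + j) = (685 + j)*(j + t))
(-39*(-1632) + 197984)*(C(652, -692) + 236847) = (-39*(-1632) + 197984)*(((-692)² + 685*(-692) + 685*652 - 692*652) + 236847) = (63648 + 197984)*((478864 - 474020 + 446620 - 451184) + 236847) = 261632*(280 + 236847) = 261632*237127 = 62040011264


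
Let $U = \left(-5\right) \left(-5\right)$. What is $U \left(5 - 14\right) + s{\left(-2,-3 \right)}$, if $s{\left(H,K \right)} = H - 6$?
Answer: $-233$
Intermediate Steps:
$U = 25$
$s{\left(H,K \right)} = -6 + H$ ($s{\left(H,K \right)} = H - 6 = -6 + H$)
$U \left(5 - 14\right) + s{\left(-2,-3 \right)} = 25 \left(5 - 14\right) - 8 = 25 \left(-9\right) - 8 = -225 - 8 = -233$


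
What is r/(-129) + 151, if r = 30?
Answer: 6483/43 ≈ 150.77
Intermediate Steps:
r/(-129) + 151 = 30/(-129) + 151 = -1/129*30 + 151 = -10/43 + 151 = 6483/43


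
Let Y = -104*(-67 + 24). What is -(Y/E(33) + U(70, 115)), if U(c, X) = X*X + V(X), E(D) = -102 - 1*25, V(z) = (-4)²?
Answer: -1677135/127 ≈ -13206.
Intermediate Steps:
V(z) = 16
E(D) = -127 (E(D) = -102 - 25 = -127)
Y = 4472 (Y = -104*(-43) = 4472)
U(c, X) = 16 + X² (U(c, X) = X*X + 16 = X² + 16 = 16 + X²)
-(Y/E(33) + U(70, 115)) = -(4472/(-127) + (16 + 115²)) = -(4472*(-1/127) + (16 + 13225)) = -(-4472/127 + 13241) = -1*1677135/127 = -1677135/127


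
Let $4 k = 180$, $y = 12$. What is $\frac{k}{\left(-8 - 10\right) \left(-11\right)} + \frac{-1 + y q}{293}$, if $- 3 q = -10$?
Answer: $\frac{2323}{6446} \approx 0.36038$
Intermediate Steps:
$q = \frac{10}{3}$ ($q = \left(- \frac{1}{3}\right) \left(-10\right) = \frac{10}{3} \approx 3.3333$)
$k = 45$ ($k = \frac{1}{4} \cdot 180 = 45$)
$\frac{k}{\left(-8 - 10\right) \left(-11\right)} + \frac{-1 + y q}{293} = \frac{45}{\left(-8 - 10\right) \left(-11\right)} + \frac{-1 + 12 \cdot \frac{10}{3}}{293} = \frac{45}{\left(-18\right) \left(-11\right)} + \left(-1 + 40\right) \frac{1}{293} = \frac{45}{198} + 39 \cdot \frac{1}{293} = 45 \cdot \frac{1}{198} + \frac{39}{293} = \frac{5}{22} + \frac{39}{293} = \frac{2323}{6446}$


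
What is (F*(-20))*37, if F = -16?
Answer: 11840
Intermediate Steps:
(F*(-20))*37 = -16*(-20)*37 = 320*37 = 11840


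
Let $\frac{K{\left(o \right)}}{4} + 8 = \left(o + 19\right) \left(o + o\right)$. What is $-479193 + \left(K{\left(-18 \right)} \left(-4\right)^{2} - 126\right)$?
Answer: $-482135$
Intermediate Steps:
$K{\left(o \right)} = -32 + 8 o \left(19 + o\right)$ ($K{\left(o \right)} = -32 + 4 \left(o + 19\right) \left(o + o\right) = -32 + 4 \left(19 + o\right) 2 o = -32 + 4 \cdot 2 o \left(19 + o\right) = -32 + 8 o \left(19 + o\right)$)
$-479193 + \left(K{\left(-18 \right)} \left(-4\right)^{2} - 126\right) = -479193 + \left(\left(-32 + 8 \left(-18\right)^{2} + 152 \left(-18\right)\right) \left(-4\right)^{2} - 126\right) = -479193 + \left(\left(-32 + 8 \cdot 324 - 2736\right) 16 - 126\right) = -479193 + \left(\left(-32 + 2592 - 2736\right) 16 - 126\right) = -479193 - 2942 = -482135$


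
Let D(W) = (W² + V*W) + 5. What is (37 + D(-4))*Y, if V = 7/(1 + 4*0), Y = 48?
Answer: 1440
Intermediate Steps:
V = 7 (V = 7/(1 + 0) = 7/1 = 7*1 = 7)
D(W) = 5 + W² + 7*W (D(W) = (W² + 7*W) + 5 = 5 + W² + 7*W)
(37 + D(-4))*Y = (37 + (5 + (-4)² + 7*(-4)))*48 = (37 + (5 + 16 - 28))*48 = (37 - 7)*48 = 30*48 = 1440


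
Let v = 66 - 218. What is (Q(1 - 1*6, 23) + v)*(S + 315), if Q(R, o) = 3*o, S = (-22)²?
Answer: -66317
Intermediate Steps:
S = 484
v = -152
(Q(1 - 1*6, 23) + v)*(S + 315) = (3*23 - 152)*(484 + 315) = (69 - 152)*799 = -83*799 = -66317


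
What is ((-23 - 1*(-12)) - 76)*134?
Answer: -11658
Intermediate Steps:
((-23 - 1*(-12)) - 76)*134 = ((-23 + 12) - 76)*134 = (-11 - 76)*134 = -87*134 = -11658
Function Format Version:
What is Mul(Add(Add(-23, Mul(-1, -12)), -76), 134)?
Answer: -11658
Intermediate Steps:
Mul(Add(Add(-23, Mul(-1, -12)), -76), 134) = Mul(Add(Add(-23, 12), -76), 134) = Mul(Add(-11, -76), 134) = Mul(-87, 134) = -11658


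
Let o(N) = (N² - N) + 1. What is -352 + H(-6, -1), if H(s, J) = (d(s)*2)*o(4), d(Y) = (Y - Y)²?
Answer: -352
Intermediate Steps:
d(Y) = 0 (d(Y) = 0² = 0)
o(N) = 1 + N² - N
H(s, J) = 0 (H(s, J) = (0*2)*(1 + 4² - 1*4) = 0*(1 + 16 - 4) = 0*13 = 0)
-352 + H(-6, -1) = -352 + 0 = -352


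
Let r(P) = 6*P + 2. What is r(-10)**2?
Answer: 3364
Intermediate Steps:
r(P) = 2 + 6*P
r(-10)**2 = (2 + 6*(-10))**2 = (2 - 60)**2 = (-58)**2 = 3364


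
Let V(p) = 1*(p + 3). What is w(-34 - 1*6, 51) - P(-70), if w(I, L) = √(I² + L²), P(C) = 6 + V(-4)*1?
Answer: -5 + √4201 ≈ 59.815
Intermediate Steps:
V(p) = 3 + p (V(p) = 1*(3 + p) = 3 + p)
P(C) = 5 (P(C) = 6 + (3 - 4)*1 = 6 - 1*1 = 6 - 1 = 5)
w(-34 - 1*6, 51) - P(-70) = √((-34 - 1*6)² + 51²) - 1*5 = √((-34 - 6)² + 2601) - 5 = √((-40)² + 2601) - 5 = √(1600 + 2601) - 5 = √4201 - 5 = -5 + √4201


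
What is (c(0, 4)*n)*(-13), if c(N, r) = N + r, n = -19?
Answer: 988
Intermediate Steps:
(c(0, 4)*n)*(-13) = ((0 + 4)*(-19))*(-13) = (4*(-19))*(-13) = -76*(-13) = 988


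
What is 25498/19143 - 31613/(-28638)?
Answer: 148375487/60913026 ≈ 2.4359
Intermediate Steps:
25498/19143 - 31613/(-28638) = 25498*(1/19143) - 31613*(-1/28638) = 25498/19143 + 31613/28638 = 148375487/60913026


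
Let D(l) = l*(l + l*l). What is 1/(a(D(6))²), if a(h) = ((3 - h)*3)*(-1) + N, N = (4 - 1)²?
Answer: 1/571536 ≈ 1.7497e-6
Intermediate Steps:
N = 9 (N = 3² = 9)
D(l) = l*(l + l²)
a(h) = 3*h (a(h) = ((3 - h)*3)*(-1) + 9 = (9 - 3*h)*(-1) + 9 = (-9 + 3*h) + 9 = 3*h)
1/(a(D(6))²) = 1/((3*(6²*(1 + 6)))²) = 1/((3*(36*7))²) = 1/((3*252)²) = 1/(756²) = 1/571536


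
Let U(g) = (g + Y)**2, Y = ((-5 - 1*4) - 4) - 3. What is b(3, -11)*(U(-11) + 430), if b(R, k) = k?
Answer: -12749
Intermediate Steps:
Y = -16 (Y = ((-5 - 4) - 4) - 3 = (-9 - 4) - 3 = -13 - 3 = -16)
U(g) = (-16 + g)**2 (U(g) = (g - 16)**2 = (-16 + g)**2)
b(3, -11)*(U(-11) + 430) = -11*((-16 - 11)**2 + 430) = -11*((-27)**2 + 430) = -11*(729 + 430) = -11*1159 = -12749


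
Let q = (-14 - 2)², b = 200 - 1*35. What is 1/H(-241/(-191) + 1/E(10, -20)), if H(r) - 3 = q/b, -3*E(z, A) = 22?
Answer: 165/751 ≈ 0.21971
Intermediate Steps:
E(z, A) = -22/3 (E(z, A) = -⅓*22 = -22/3)
b = 165 (b = 200 - 35 = 165)
q = 256 (q = (-16)² = 256)
H(r) = 751/165 (H(r) = 3 + 256/165 = 751/165)
1/H(-241/(-191) + 1/E(10, -20)) = 1/(751/165) = 165/751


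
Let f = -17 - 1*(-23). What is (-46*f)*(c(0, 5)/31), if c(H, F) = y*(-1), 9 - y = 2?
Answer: 1932/31 ≈ 62.323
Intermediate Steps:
y = 7 (y = 9 - 1*2 = 9 - 2 = 7)
c(H, F) = -7 (c(H, F) = 7*(-1) = -7)
f = 6 (f = -17 + 23 = 6)
(-46*f)*(c(0, 5)/31) = (-46*6)*(-7/31) = -(-1932)/31 = -276*(-7/31) = 1932/31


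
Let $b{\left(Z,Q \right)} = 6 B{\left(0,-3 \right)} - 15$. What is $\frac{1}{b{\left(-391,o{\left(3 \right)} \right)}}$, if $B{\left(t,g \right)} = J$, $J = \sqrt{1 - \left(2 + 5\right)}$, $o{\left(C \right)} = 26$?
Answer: $- \frac{5}{147} - \frac{2 i \sqrt{6}}{147} \approx -0.034014 - 0.033326 i$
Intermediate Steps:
$J = i \sqrt{6}$ ($J = \sqrt{1 - 7} = \sqrt{-6} = i \sqrt{6} \approx 2.4495 i$)
$B{\left(t,g \right)} = i \sqrt{6}$
$b{\left(Z,Q \right)} = -15 + 6 i \sqrt{6}$ ($b{\left(Z,Q \right)} = 6 i \sqrt{6} - 15 = -15 + 6 i \sqrt{6}$)
$\frac{1}{b{\left(-391,o{\left(3 \right)} \right)}} = \frac{1}{-15 + 6 i \sqrt{6}}$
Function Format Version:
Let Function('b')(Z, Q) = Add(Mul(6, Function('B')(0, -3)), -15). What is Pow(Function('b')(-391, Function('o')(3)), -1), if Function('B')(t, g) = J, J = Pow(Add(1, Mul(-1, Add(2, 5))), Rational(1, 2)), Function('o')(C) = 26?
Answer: Add(Rational(-5, 147), Mul(Rational(-2, 147), I, Pow(6, Rational(1, 2)))) ≈ Add(-0.034014, Mul(-0.033326, I))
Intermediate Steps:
J = Mul(I, Pow(6, Rational(1, 2))) (J = Pow(Add(1, Mul(-1, 7)), Rational(1, 2)) = Pow(Add(1, -7), Rational(1, 2)) = Pow(-6, Rational(1, 2)) = Mul(I, Pow(6, Rational(1, 2))) ≈ Mul(2.4495, I))
Function('B')(t, g) = Mul(I, Pow(6, Rational(1, 2)))
Function('b')(Z, Q) = Add(-15, Mul(6, I, Pow(6, Rational(1, 2)))) (Function('b')(Z, Q) = Add(Mul(6, Mul(I, Pow(6, Rational(1, 2)))), -15) = Add(Mul(6, I, Pow(6, Rational(1, 2))), -15) = Add(-15, Mul(6, I, Pow(6, Rational(1, 2)))))
Pow(Function('b')(-391, Function('o')(3)), -1) = Pow(Add(-15, Mul(6, I, Pow(6, Rational(1, 2)))), -1)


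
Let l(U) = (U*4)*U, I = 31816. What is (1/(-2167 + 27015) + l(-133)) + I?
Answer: 2548709057/24848 ≈ 1.0257e+5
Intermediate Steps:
l(U) = 4*U² (l(U) = (4*U)*U = 4*U²)
(1/(-2167 + 27015) + l(-133)) + I = (1/(-2167 + 27015) + 4*(-133)²) + 31816 = (1/24848 + 4*17689) + 31816 = (1/24848 + 70756) + 31816 = 1758145089/24848 + 31816 = 2548709057/24848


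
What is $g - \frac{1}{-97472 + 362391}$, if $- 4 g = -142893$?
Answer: $\frac{37855070663}{1059676} \approx 35723.0$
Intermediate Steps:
$g = \frac{142893}{4}$ ($g = \left(- \frac{1}{4}\right) \left(-142893\right) = \frac{142893}{4} \approx 35723.0$)
$g - \frac{1}{-97472 + 362391} = \frac{142893}{4} - \frac{1}{-97472 + 362391} = \frac{142893}{4} - \frac{1}{264919} = \frac{37855070663}{1059676}$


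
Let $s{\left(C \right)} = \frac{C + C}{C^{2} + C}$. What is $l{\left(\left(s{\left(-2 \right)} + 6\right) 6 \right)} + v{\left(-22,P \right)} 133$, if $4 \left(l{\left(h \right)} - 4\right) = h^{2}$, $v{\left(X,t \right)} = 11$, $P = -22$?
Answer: $1611$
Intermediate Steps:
$s{\left(C \right)} = \frac{2 C}{C + C^{2}}$
$l{\left(h \right)} = 4 + \frac{h^{2}}{4}$
$l{\left(\left(s{\left(-2 \right)} + 6\right) 6 \right)} + v{\left(-22,P \right)} 133 = \left(4 + \frac{\left(\left(\frac{2}{1 - 2} + 6\right) 6\right)^{2}}{4}\right) + 11 \cdot 133 = \left(4 + \frac{\left(\left(\frac{2}{-1} + 6\right) 6\right)^{2}}{4}\right) + 1463 = \left(4 + \frac{\left(\left(2 \left(-1\right) + 6\right) 6\right)^{2}}{4}\right) + 1463 = \left(4 + \frac{\left(\left(-2 + 6\right) 6\right)^{2}}{4}\right) + 1463 = \left(4 + \frac{\left(4 \cdot 6\right)^{2}}{4}\right) + 1463 = \left(4 + \frac{24^{2}}{4}\right) + 1463 = \left(4 + \frac{1}{4} \cdot 576\right) + 1463 = \left(4 + 144\right) + 1463 = 148 + 1463 = 1611$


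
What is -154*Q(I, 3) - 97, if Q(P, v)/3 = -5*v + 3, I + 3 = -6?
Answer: 5447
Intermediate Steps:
I = -9 (I = -3 - 6 = -9)
Q(P, v) = 9 - 15*v (Q(P, v) = 3*(-5*v + 3) = 3*(3 - 5*v) = 9 - 15*v)
-154*Q(I, 3) - 97 = -154*(9 - 15*3) - 97 = -154*(9 - 45) - 97 = -154*(-36) - 97 = 5544 - 97 = 5447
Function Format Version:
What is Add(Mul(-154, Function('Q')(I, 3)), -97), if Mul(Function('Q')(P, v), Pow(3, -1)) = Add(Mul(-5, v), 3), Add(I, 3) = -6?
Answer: 5447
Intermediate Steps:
I = -9 (I = Add(-3, -6) = -9)
Function('Q')(P, v) = Add(9, Mul(-15, v)) (Function('Q')(P, v) = Mul(3, Add(Mul(-5, v), 3)) = Mul(3, Add(3, Mul(-5, v))) = Add(9, Mul(-15, v)))
Add(Mul(-154, Function('Q')(I, 3)), -97) = Add(Mul(-154, Add(9, Mul(-15, 3))), -97) = Add(Mul(-154, Add(9, -45)), -97) = Add(Mul(-154, -36), -97) = Add(5544, -97) = 5447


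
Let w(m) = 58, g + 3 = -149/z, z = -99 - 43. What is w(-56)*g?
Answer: -8033/71 ≈ -113.14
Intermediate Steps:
z = -142
g = -277/142 (g = -3 - 149/(-142) = -3 - 149*(-1/142) = -3 + 149/142 = -277/142 ≈ -1.9507)
w(-56)*g = 58*(-277/142) = -8033/71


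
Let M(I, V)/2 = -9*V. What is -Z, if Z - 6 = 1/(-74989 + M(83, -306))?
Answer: -416885/69481 ≈ -6.0000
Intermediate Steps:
M(I, V) = -18*V (M(I, V) = 2*(-9*V) = -18*V)
Z = 416885/69481 (Z = 6 + 1/(-74989 - 18*(-306)) = 6 + 1/(-74989 + 5508) = 6 + 1/(-69481) = 6 - 1/69481 = 416885/69481 ≈ 6.0000)
-Z = -1*416885/69481 = -416885/69481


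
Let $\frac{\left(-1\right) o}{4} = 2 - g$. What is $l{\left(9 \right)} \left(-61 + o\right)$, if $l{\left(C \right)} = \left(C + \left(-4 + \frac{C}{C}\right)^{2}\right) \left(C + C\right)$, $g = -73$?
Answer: $-116964$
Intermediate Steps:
$l{\left(C \right)} = 2 C \left(9 + C\right)$ ($l{\left(C \right)} = \left(C + \left(-4 + 1\right)^{2}\right) 2 C = \left(C + \left(-3\right)^{2}\right) 2 C = \left(C + 9\right) 2 C = \left(9 + C\right) 2 C = 2 C \left(9 + C\right)$)
$o = -300$ ($o = - 4 \left(2 - -73\right) = - 4 \left(2 + 73\right) = \left(-4\right) 75 = -300$)
$l{\left(9 \right)} \left(-61 + o\right) = 2 \cdot 9 \left(9 + 9\right) \left(-61 - 300\right) = 2 \cdot 9 \cdot 18 \left(-361\right) = 324 \left(-361\right) = -116964$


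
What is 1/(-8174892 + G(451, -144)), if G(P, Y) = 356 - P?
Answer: -1/8174987 ≈ -1.2232e-7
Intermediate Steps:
1/(-8174892 + G(451, -144)) = 1/(-8174892 + (356 - 1*451)) = 1/(-8174892 + (356 - 451)) = 1/(-8174892 - 95) = 1/(-8174987) = -1/8174987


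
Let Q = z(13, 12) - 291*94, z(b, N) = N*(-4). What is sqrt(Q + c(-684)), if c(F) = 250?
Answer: 4*I*sqrt(1697) ≈ 164.78*I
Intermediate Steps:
z(b, N) = -4*N
Q = -27402 (Q = -4*12 - 291*94 = -48 - 27354 = -27402)
sqrt(Q + c(-684)) = sqrt(-27402 + 250) = sqrt(-27152) = 4*I*sqrt(1697)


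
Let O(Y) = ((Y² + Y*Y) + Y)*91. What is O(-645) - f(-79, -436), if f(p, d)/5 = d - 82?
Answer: 75660445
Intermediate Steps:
O(Y) = 91*Y + 182*Y² (O(Y) = ((Y² + Y²) + Y)*91 = (2*Y² + Y)*91 = (Y + 2*Y²)*91 = 91*Y + 182*Y²)
f(p, d) = -410 + 5*d (f(p, d) = 5*(d - 82) = 5*(-82 + d) = -410 + 5*d)
O(-645) - f(-79, -436) = 91*(-645)*(1 + 2*(-645)) - (-410 + 5*(-436)) = 91*(-645)*(1 - 1290) - (-410 - 2180) = 91*(-645)*(-1289) - 1*(-2590) = 75657855 + 2590 = 75660445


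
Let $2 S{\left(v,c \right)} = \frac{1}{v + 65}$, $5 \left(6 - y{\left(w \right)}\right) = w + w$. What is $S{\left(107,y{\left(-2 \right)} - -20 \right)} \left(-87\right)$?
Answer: $- \frac{87}{344} \approx -0.25291$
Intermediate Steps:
$y{\left(w \right)} = 6 - \frac{2 w}{5}$ ($y{\left(w \right)} = 6 - \frac{w + w}{5} = 6 - \frac{2 w}{5}$)
$S{\left(v,c \right)} = \frac{1}{2 \left(65 + v\right)}$ ($S{\left(v,c \right)} = \frac{1}{2 \left(v + 65\right)} = \frac{1}{2 \left(65 + v\right)}$)
$S{\left(107,y{\left(-2 \right)} - -20 \right)} \left(-87\right) = \frac{1}{2 \left(65 + 107\right)} \left(-87\right) = \frac{1}{2 \cdot 172} \left(-87\right) = \frac{1}{2} \cdot \frac{1}{172} \left(-87\right) = \frac{1}{344} \left(-87\right) = - \frac{87}{344}$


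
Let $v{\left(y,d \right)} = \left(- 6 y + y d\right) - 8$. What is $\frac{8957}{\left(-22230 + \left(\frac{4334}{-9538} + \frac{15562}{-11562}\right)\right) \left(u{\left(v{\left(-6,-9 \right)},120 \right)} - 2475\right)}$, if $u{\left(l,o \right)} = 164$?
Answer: $\frac{4659260541}{26725694605682} \approx 0.00017434$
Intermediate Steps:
$v{\left(y,d \right)} = -8 - 6 y + d y$ ($v{\left(y,d \right)} = \left(- 6 y + d y\right) - 8 = -8 - 6 y + d y$)
$\frac{8957}{\left(-22230 + \left(\frac{4334}{-9538} + \frac{15562}{-11562}\right)\right) \left(u{\left(v{\left(-6,-9 \right)},120 \right)} - 2475\right)} = \frac{8957}{\left(-22230 + \left(\frac{4334}{-9538} + \frac{15562}{-11562}\right)\right) \left(164 - 2475\right)} = \frac{8957}{\left(-22230 + \left(4334 \left(- \frac{1}{9538}\right) + 15562 \left(- \frac{1}{11562}\right)\right)\right) \left(-2311\right)} = \frac{8957}{\left(-22230 - \frac{49635016}{27569589}\right) \left(-2311\right)} = \frac{8957}{\left(- \frac{612921598486}{27569589}\right) \left(-2311\right)} = \frac{8957}{\frac{1416461814101146}{27569589}} = 8957 \cdot \frac{27569589}{1416461814101146} = \frac{4659260541}{26725694605682}$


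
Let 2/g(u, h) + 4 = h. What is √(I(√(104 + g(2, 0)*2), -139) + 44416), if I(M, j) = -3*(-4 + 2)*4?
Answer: 2*√11110 ≈ 210.81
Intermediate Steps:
g(u, h) = 2/(-4 + h)
I(M, j) = 24 (I(M, j) = -3*(-2)*4 = 6*4 = 24)
√(I(√(104 + g(2, 0)*2), -139) + 44416) = √(24 + 44416) = √44440 = 2*√11110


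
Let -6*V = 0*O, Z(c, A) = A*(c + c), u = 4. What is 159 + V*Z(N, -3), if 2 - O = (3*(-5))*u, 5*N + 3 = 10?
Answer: 159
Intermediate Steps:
N = 7/5 (N = -3/5 + (1/5)*10 = -3/5 + 2 = 7/5 ≈ 1.4000)
O = 62 (O = 2 - 3*(-5)*4 = 2 - (-15)*4 = 2 - 1*(-60) = 2 + 60 = 62)
Z(c, A) = 2*A*c (Z(c, A) = A*(2*c) = 2*A*c)
V = 0 (V = -0*62 = -1/6*0 = 0)
159 + V*Z(N, -3) = 159 + 0*(2*(-3)*(7/5)) = 159 + 0*(-42/5) = 159 + 0 = 159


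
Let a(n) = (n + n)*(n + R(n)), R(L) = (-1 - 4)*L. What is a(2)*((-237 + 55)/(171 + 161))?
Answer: 1456/83 ≈ 17.542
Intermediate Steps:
R(L) = -5*L
a(n) = -8*n² (a(n) = (n + n)*(n - 5*n) = (2*n)*(-4*n) = -8*n²)
a(2)*((-237 + 55)/(171 + 161)) = (-8*2²)*((-237 + 55)/(171 + 161)) = (-8*4)*(-182/332) = -(-5824)/332 = -32*(-91/166) = 1456/83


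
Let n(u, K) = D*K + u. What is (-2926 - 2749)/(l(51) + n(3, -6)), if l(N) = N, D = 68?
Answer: 5675/354 ≈ 16.031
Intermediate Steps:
n(u, K) = u + 68*K (n(u, K) = 68*K + u = u + 68*K)
(-2926 - 2749)/(l(51) + n(3, -6)) = (-2926 - 2749)/(51 + (3 + 68*(-6))) = -5675/(51 + (3 - 408)) = -5675/(51 - 405) = -5675/(-354) = -5675*(-1/354) = 5675/354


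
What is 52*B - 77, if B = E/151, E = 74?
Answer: -7779/151 ≈ -51.517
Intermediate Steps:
B = 74/151 ≈ 0.49007
52*B - 77 = 52*(74/151) - 77 = 3848/151 - 77 = -7779/151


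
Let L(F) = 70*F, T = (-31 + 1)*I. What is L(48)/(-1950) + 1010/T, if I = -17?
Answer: 853/3315 ≈ 0.25732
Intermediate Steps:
T = 510 (T = (-31 + 1)*(-17) = -30*(-17) = 510)
L(48)/(-1950) + 1010/T = (70*48)/(-1950) + 1010/510 = 3360*(-1/1950) + 1010*(1/510) = -112/65 + 101/51 = 853/3315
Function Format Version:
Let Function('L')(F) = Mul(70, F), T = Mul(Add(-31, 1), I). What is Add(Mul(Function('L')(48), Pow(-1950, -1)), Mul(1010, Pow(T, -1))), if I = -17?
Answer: Rational(853, 3315) ≈ 0.25732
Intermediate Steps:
T = 510 (T = Mul(Add(-31, 1), -17) = Mul(-30, -17) = 510)
Add(Mul(Function('L')(48), Pow(-1950, -1)), Mul(1010, Pow(T, -1))) = Add(Mul(Mul(70, 48), Pow(-1950, -1)), Mul(1010, Pow(510, -1))) = Add(Mul(3360, Rational(-1, 1950)), Mul(1010, Rational(1, 510))) = Add(Rational(-112, 65), Rational(101, 51)) = Rational(853, 3315)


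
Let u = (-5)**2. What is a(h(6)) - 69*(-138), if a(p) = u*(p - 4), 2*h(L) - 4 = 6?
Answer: 9547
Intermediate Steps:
u = 25
h(L) = 5 (h(L) = 2 + (1/2)*6 = 2 + 3 = 5)
a(p) = -100 + 25*p (a(p) = 25*(p - 4) = 25*(-4 + p) = -100 + 25*p)
a(h(6)) - 69*(-138) = (-100 + 25*5) - 69*(-138) = (-100 + 125) + 9522 = 25 + 9522 = 9547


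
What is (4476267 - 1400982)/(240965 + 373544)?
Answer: 3075285/614509 ≈ 5.0045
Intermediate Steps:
(4476267 - 1400982)/(240965 + 373544) = 3075285/614509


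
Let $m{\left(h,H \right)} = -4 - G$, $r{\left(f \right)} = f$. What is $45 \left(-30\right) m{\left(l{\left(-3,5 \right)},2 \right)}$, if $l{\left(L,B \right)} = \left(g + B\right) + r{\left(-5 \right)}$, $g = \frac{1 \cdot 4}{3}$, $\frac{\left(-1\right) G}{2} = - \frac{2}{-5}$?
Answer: $4320$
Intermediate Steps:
$G = - \frac{4}{5}$ ($G = - 2 \left(- \frac{2}{-5}\right) = - 2 \left(\left(-2\right) \left(- \frac{1}{5}\right)\right) = \left(-2\right) \frac{2}{5} = - \frac{4}{5} \approx -0.8$)
$g = \frac{4}{3}$ ($g = 4 \cdot \frac{1}{3} = \frac{4}{3} \approx 1.3333$)
$l{\left(L,B \right)} = - \frac{11}{3} + B$ ($l{\left(L,B \right)} = \left(\frac{4}{3} + B\right) - 5 = - \frac{11}{3} + B$)
$m{\left(h,H \right)} = - \frac{16}{5}$ ($m{\left(h,H \right)} = -4 - - \frac{4}{5} = -4 + \frac{4}{5} = - \frac{16}{5}$)
$45 \left(-30\right) m{\left(l{\left(-3,5 \right)},2 \right)} = 45 \left(-30\right) \left(- \frac{16}{5}\right) = \left(-1350\right) \left(- \frac{16}{5}\right) = 4320$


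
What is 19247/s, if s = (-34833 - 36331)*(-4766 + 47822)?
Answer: -19247/3064037184 ≈ -6.2816e-6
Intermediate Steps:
s = -3064037184 (s = -71164*43056 = -3064037184)
19247/s = 19247/(-3064037184) = 19247*(-1/3064037184) = -19247/3064037184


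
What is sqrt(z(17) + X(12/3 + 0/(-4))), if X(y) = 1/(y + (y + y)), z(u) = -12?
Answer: I*sqrt(429)/6 ≈ 3.4521*I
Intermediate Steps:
X(y) = 1/(3*y) (X(y) = 1/(y + 2*y) = 1/(3*y))
sqrt(z(17) + X(12/3 + 0/(-4))) = sqrt(-12 + 1/(3*(12/3 + 0/(-4)))) = sqrt(-12 + 1/(3*(12*(1/3) + 0*(-1/4)))) = sqrt(-12 + 1/(3*(4 + 0))) = sqrt(-12 + (1/3)/4) = sqrt(-12 + (1/3)*(1/4)) = sqrt(-12 + 1/12) = sqrt(-143/12) = I*sqrt(429)/6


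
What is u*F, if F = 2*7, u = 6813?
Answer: 95382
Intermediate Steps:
F = 14
u*F = 6813*14 = 95382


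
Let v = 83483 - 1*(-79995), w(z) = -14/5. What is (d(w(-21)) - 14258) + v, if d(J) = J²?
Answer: 3730696/25 ≈ 1.4923e+5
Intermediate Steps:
w(z) = -14/5 (w(z) = -14*⅕ = -14/5)
v = 163478 (v = 83483 + 79995 = 163478)
(d(w(-21)) - 14258) + v = ((-14/5)² - 14258) + 163478 = (196/25 - 14258) + 163478 = -356254/25 + 163478 = 3730696/25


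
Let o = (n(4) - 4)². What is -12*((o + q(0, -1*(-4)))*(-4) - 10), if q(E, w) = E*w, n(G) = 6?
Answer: 312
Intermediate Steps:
o = 4 (o = (6 - 4)² = 2² = 4)
-12*((o + q(0, -1*(-4)))*(-4) - 10) = -12*((4 + 0*(-1*(-4)))*(-4) - 10) = -12*((4 + 0*4)*(-4) - 10) = -12*((4 + 0)*(-4) - 10) = -12*(4*(-4) - 10) = -12*(-16 - 10) = -12*(-26) = 312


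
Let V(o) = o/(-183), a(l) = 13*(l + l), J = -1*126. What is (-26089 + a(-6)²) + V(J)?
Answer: -106891/61 ≈ -1752.3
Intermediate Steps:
J = -126
a(l) = 26*l (a(l) = 13*(2*l) = 26*l)
V(o) = -o/183 (V(o) = o*(-1/183) = -o/183)
(-26089 + a(-6)²) + V(J) = (-26089 + (26*(-6))²) - 1/183*(-126) = (-26089 + (-156)²) + 42/61 = (-26089 + 24336) + 42/61 = -1753 + 42/61 = -106891/61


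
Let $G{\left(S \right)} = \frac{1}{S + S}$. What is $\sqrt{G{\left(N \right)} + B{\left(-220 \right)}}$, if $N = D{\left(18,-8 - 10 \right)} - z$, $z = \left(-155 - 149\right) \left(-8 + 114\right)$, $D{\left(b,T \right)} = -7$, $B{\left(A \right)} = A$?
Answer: $\frac{i \sqrt{913382813886}}{64434} \approx 14.832 i$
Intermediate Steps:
$z = -32224$ ($z = \left(-304\right) 106 = -32224$)
$N = 32217$ ($N = -7 - -32224 = -7 + 32224 = 32217$)
$G{\left(S \right)} = \frac{1}{2 S}$
$\sqrt{G{\left(N \right)} + B{\left(-220 \right)}} = \sqrt{\frac{1}{2 \cdot 32217} - 220} = \sqrt{\frac{1}{2} \cdot \frac{1}{32217} - 220} = \sqrt{\frac{1}{64434} - 220} = \sqrt{- \frac{14175479}{64434}} = \frac{i \sqrt{913382813886}}{64434}$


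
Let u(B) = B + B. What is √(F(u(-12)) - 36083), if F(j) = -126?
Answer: I*√36209 ≈ 190.29*I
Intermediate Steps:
u(B) = 2*B
√(F(u(-12)) - 36083) = √(-126 - 36083) = √(-36209) = I*√36209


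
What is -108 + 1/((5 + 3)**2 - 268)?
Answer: -22033/204 ≈ -108.00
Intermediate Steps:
-108 + 1/((5 + 3)**2 - 268) = -108 + 1/(8**2 - 268) = -108 + 1/(64 - 268) = -108 + 1/(-204) = -108 - 1/204 = -22033/204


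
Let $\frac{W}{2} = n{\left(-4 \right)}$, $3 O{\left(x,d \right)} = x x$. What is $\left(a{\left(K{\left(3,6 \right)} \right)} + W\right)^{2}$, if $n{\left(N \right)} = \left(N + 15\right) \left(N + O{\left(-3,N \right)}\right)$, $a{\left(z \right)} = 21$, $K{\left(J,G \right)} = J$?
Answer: $1$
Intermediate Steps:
$O{\left(x,d \right)} = \frac{x^{2}}{3}$ ($O{\left(x,d \right)} = \frac{x x}{3} = \frac{x^{2}}{3}$)
$n{\left(N \right)} = \left(3 + N\right) \left(15 + N\right)$ ($n{\left(N \right)} = \left(N + 15\right) \left(N + \frac{\left(-3\right)^{2}}{3}\right) = \left(15 + N\right) \left(N + \frac{1}{3} \cdot 9\right) = \left(15 + N\right) \left(N + 3\right) = \left(15 + N\right) \left(3 + N\right) = \left(3 + N\right) \left(15 + N\right)$)
$W = -22$ ($W = 2 \left(45 + \left(-4\right)^{2} + 18 \left(-4\right)\right) = 2 \left(45 + 16 - 72\right) = 2 \left(-11\right) = -22$)
$\left(a{\left(K{\left(3,6 \right)} \right)} + W\right)^{2} = \left(21 - 22\right)^{2} = \left(-1\right)^{2} = 1$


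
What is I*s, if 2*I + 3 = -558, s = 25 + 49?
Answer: -20757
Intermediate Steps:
s = 74
I = -561/2 (I = -3/2 + (½)*(-558) = -3/2 - 279 = -561/2 ≈ -280.50)
I*s = -561/2*74 = -20757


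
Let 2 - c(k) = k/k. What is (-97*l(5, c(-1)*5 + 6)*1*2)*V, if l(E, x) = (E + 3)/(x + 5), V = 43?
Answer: -4171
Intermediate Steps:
c(k) = 1 (c(k) = 2 - k/k = 2 - 1*1 = 2 - 1 = 1)
l(E, x) = (3 + E)/(5 + x)
(-97*l(5, c(-1)*5 + 6)*1*2)*V = -97*((3 + 5)/(5 + (1*5 + 6)))*1*2*43 = -97*(8/(5 + (5 + 6)))*1*2*43 = -97*(8/(5 + 11))*1*2*43 = -97*(8/16)*1*2*43 = -97*((1/16)*8)*1*2*43 = -97*(½)*1*2*43 = -97*2/2*43 = -97*1*43 = -97*43 = -4171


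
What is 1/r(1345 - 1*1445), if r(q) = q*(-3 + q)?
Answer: 1/10300 ≈ 9.7087e-5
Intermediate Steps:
1/r(1345 - 1*1445) = 1/((1345 - 1*1445)*(-3 + (1345 - 1*1445))) = 1/((1345 - 1445)*(-3 + (1345 - 1445))) = 1/(-100*(-3 - 100)) = 1/(-100*(-103)) = 1/10300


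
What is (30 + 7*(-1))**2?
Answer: 529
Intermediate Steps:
(30 + 7*(-1))**2 = (30 - 7)**2 = 23**2 = 529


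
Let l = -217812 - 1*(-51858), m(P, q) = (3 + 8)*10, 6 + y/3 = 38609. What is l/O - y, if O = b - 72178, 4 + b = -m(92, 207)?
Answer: -4185949137/36146 ≈ -1.1581e+5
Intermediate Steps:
y = 115809 (y = -18 + 3*38609 = -18 + 115827 = 115809)
m(P, q) = 110 (m(P, q) = 11*10 = 110)
l = -165954 (l = -217812 + 51858 = -165954)
b = -114 (b = -4 - 1*110 = -4 - 110 = -114)
O = -72292 (O = -114 - 72178 = -72292)
l/O - y = -165954/(-72292) - 1*115809 = -165954*(-1/72292) - 115809 = 82977/36146 - 115809 = -4185949137/36146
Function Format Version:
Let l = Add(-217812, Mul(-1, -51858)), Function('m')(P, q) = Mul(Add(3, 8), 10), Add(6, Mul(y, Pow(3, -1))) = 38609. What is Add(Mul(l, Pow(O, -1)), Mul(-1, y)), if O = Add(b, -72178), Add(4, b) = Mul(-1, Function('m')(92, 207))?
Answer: Rational(-4185949137, 36146) ≈ -1.1581e+5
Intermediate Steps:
y = 115809 (y = Add(-18, Mul(3, 38609)) = Add(-18, 115827) = 115809)
Function('m')(P, q) = 110 (Function('m')(P, q) = Mul(11, 10) = 110)
l = -165954 (l = Add(-217812, 51858) = -165954)
b = -114 (b = Add(-4, Mul(-1, 110)) = Add(-4, -110) = -114)
O = -72292 (O = Add(-114, -72178) = -72292)
Add(Mul(l, Pow(O, -1)), Mul(-1, y)) = Add(Mul(-165954, Pow(-72292, -1)), Mul(-1, 115809)) = Add(Mul(-165954, Rational(-1, 72292)), -115809) = Add(Rational(82977, 36146), -115809) = Rational(-4185949137, 36146)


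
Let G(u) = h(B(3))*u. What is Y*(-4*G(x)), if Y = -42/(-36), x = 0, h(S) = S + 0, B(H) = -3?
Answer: 0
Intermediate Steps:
h(S) = S
G(u) = -3*u
Y = 7/6 (Y = -42*(-1/36) = 7/6 ≈ 1.1667)
Y*(-4*G(x)) = 7*(-(-12)*0)/6 = 7*(-4*0)/6 = (7/6)*0 = 0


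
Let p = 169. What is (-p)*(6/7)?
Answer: -1014/7 ≈ -144.86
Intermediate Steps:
(-p)*(6/7) = (-1*169)*(6/7) = -1014/7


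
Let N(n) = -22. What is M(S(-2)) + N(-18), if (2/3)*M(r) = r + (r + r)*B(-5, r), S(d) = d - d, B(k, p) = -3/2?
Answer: -22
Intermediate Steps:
B(k, p) = -3/2 (B(k, p) = -3*½ = -3/2)
S(d) = 0
M(r) = -3*r (M(r) = 3*(r + (r + r)*(-3/2))/2 = 3*(r + (2*r)*(-3/2))/2 = 3*(r - 3*r)/2 = 3*(-2*r)/2 = -3*r)
M(S(-2)) + N(-18) = -3*0 - 22 = 0 - 22 = -22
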